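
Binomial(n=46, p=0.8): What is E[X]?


E[X] = n*p = 46 * 0.8 = 36.8

36.8


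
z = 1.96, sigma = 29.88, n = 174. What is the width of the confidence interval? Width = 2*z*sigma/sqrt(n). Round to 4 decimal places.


width = 2*z*sigma/sqrt(n)
2*z*sigma = 2 * 1.96 * 29.88 = 117.1296
sqrt(174) ≈ 13.190906
width = 117.1296 / 13.190906 ≈ 8.879572

8.8796


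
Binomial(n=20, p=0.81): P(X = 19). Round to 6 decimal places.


P = C(n,k) * p^k * (1-p)^(n-k)
C(20,19) = 20
p^k = 0.81^19 ≈ 0.01824800
(1-p)^(n-k) = 0.19^1 = 0.19
P = 20 * 0.01824800 * 0.19 ≈ 0.069342

0.069342


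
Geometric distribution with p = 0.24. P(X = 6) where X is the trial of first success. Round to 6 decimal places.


P = (1-p)^(k-1) * p
(1-p)^(k-1) = 0.76^5 ≈ 0.2535525
P = 0.2535525 * 0.24 ≈ 0.06085261

0.060853


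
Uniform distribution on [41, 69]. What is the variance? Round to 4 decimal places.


Var = (b-a)^2 / 12
(b-a)^2 = (69 - 41)^2 = 784
Var = 784/12 ≈ 65.333333

65.3333


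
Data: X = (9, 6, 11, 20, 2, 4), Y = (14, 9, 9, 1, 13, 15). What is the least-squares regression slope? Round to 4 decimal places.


b = sum((xi-xbar)(yi-ybar)) / sum((xi-xbar)^2)
n = 6, xbar = 52/6 = 26/3 ≈ 8.666667, ybar = 61/6 ≈ 10.166667
Sxy = sum((xi-xbar)(yi-ybar)) = -431/3 ≈ -143.666667
Sxx = sum((xi-xbar)^2) = 622/3 ≈ 207.333333
b = Sxy / Sxx = -431/622 ≈ -0.692926

-0.6929


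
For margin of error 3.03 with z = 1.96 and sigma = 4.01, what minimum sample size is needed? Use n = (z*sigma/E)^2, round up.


z*sigma/E = 1.96 * 4.01 / 3.03 = 19649/7575 ≈ 2.593927
(z*sigma/E)^2 ≈ 6.728459
round up: n = 7

7


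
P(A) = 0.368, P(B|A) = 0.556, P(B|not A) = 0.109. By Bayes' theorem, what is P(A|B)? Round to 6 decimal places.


P(A|B) = P(B|A)*P(A) / P(B), P(B) = P(B|A)*P(A) + P(B|not A)*P(not A)
P(B|A)*P(A) = 0.556 * 0.368 = 0.204608
P(B|not A)*P(not A) = 0.109 * 0.632 = 0.068888
P(B) = 0.204608 + 0.068888 = 0.273496
P(A|B) = 0.204608 / 0.273496 ≈ 0.74812063

0.748121


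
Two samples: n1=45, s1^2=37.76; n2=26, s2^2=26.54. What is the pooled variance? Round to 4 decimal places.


sp^2 = ((n1-1)*s1^2 + (n2-1)*s2^2)/(n1+n2-2)
(n1-1)*s1^2 = 44 * 37.76 = 1661.44
(n2-1)*s2^2 = 25 * 26.54 = 663.5
numerator = 1661.44 + 663.5 = 2324.94
n1+n2-2 = 69
sp^2 = 2324.94 / 69 = 38749/1150 ≈ 33.694783

33.6948


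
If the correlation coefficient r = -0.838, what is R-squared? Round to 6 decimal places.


R^2 = r^2 = (-0.838)^2 = 0.702244

0.702244


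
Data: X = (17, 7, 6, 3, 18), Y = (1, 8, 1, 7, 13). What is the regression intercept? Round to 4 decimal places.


a = ybar - b*xbar, where b = sum((xi-xbar)(yi-ybar)) / sum((xi-xbar)^2)
n = 5, xbar = 51/5 = 10.2, ybar = 30/5 = 6
Sxy = sum((xi-xbar)(yi-ybar)) = 28
Sxx = sum((xi-xbar)^2) = 186.8
b = Sxy / Sxx = 70/467 ≈ 0.149893
a = 6 - 0.149893 * 10.2 = 2088/467 ≈ 4.471092

4.4711


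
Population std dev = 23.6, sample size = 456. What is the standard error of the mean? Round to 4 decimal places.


SE = sigma / sqrt(n)
sqrt(456) ≈ 21.354157
SE = 23.6 / 21.354157 ≈ 1.105171

1.1052


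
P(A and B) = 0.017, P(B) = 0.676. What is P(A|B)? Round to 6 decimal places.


P(A|B) = P(A and B) / P(B) = 0.017 / 0.676 = 17/676 ≈ 0.02514793

0.025148


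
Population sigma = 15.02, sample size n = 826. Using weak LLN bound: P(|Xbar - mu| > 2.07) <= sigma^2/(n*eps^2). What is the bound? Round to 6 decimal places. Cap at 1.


bound = min(1, sigma^2/(n*eps^2))
sigma^2 = 15.02^2 = 225.6004
n*eps^2 = 826 * 2.07^2 = 826 * 4.2849 = 3539.3274
sigma^2/(n*eps^2) = 225.6004 / 3539.3274 ≈ 0.06374104

0.063741


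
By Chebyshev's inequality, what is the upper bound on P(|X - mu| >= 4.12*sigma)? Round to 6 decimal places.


P <= 1/k^2
k^2 = 4.12^2 = 16.9744
1/k^2 = 1 / 16.9744 ≈ 0.05891224

0.058912


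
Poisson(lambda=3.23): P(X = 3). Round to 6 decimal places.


P = e^(-lam) * lam^k / k!
e^(-3.23) ≈ 0.03955750
lam^k = 3.23^3 = 33.698267
k! = 3! = 6
P = 0.03955750 * 33.698267 / 6 ≈ 0.222170

0.222170


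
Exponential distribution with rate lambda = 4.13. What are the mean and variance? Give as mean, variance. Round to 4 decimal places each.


mean = 1/lam, var = 1/lam^2
mean = 1 / 4.13 = 100/413 ≈ 0.242131
lam^2 = 4.13^2 = 17.0569
var = 1 / 17.0569 ≈ 0.058627

0.2421, 0.0586


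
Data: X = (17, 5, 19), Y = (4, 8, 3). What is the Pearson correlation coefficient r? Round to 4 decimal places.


r = sum((xi-xbar)(yi-ybar)) / sqrt(sum((xi-xbar)^2) * sum((yi-ybar)^2))
n = 3, xbar = 41/3 ≈ 13.666667, ybar = 15/3 = 5
Sxy = sum((xi-xbar)(yi-ybar)) = -40
Sxx = sum((xi-xbar)^2) = 344/3 ≈ 114.666667
Syy = sum((yi-ybar)^2) = 14
sqrt(Sxx*Syy) ≈ 40.066611
r = Sxy / sqrt(Sxx*Syy) = -40 / 40.066611 ≈ -0.998337

-0.9983


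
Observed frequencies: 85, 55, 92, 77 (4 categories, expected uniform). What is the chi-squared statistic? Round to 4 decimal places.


chi2 = sum((O-E)^2/E), E = total/4
total = 309, E = 309/4 = 77.25
(85 - 77.25)^2 / 77.25 = 60.0625 / 77.25 = 961/1236 ≈ 0.777508
(55 - 77.25)^2 / 77.25 = 495.0625 / 77.25 = 7921/1236 ≈ 6.408576
(92 - 77.25)^2 / 77.25 = 217.5625 / 77.25 = 3481/1236 ≈ 2.816343
(77 - 77.25)^2 / 77.25 = 0.0625 / 77.25 = 1/1236 ≈ 0.000809
chi2 = 3091/309 ≈ 10.003236

10.0032


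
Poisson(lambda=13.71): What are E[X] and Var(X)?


E[X] = Var(X) = lambda = 13.71

13.71, 13.71


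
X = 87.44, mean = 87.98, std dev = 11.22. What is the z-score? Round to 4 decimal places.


z = (X - mu) / sigma
X - mu = 87.44 - 87.98 = -0.54
z = -0.54 / 11.22 = -9/187 ≈ -0.048128

-0.0481


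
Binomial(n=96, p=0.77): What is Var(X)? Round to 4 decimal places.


Var = n*p*(1-p) = 96 * 0.77 * 0.23 = 17.0016

17.0016


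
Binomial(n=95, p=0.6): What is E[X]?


E[X] = n*p = 95 * 0.6 = 57

57


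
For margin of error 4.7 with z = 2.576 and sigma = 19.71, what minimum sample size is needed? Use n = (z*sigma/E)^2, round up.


z*sigma/E = 2.576 * 19.71 / 4.7 ≈ 10.802757
(z*sigma/E)^2 ≈ 116.699568
round up: n = 117

117


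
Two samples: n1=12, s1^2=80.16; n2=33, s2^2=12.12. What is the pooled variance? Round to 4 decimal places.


sp^2 = ((n1-1)*s1^2 + (n2-1)*s2^2)/(n1+n2-2)
(n1-1)*s1^2 = 11 * 80.16 = 881.76
(n2-1)*s2^2 = 32 * 12.12 = 387.84
numerator = 881.76 + 387.84 = 1269.6
n1+n2-2 = 43
sp^2 = 1269.6 / 43 = 6348/215 ≈ 29.525581

29.5256


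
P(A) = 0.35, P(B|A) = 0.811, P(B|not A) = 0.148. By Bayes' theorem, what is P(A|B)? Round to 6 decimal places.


P(A|B) = P(B|A)*P(A) / P(B), P(B) = P(B|A)*P(A) + P(B|not A)*P(not A)
P(B|A)*P(A) = 0.811 * 0.35 = 0.28385
P(B|not A)*P(not A) = 0.148 * 0.65 = 0.0962
P(B) = 0.28385 + 0.0962 = 0.38005
P(A|B) = 0.28385 / 0.38005 = 5677/7601 ≈ 0.74687541

0.746875


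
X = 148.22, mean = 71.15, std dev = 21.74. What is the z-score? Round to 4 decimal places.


z = (X - mu) / sigma
X - mu = 148.22 - 71.15 = 77.07
z = 77.07 / 21.74 = 7707/2174 ≈ 3.545078

3.5451


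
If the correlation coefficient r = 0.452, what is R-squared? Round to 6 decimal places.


R^2 = r^2 = (0.452)^2 = 0.204304

0.204304


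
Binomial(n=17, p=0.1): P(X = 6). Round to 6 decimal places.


P = C(n,k) * p^k * (1-p)^(n-k)
C(17,6) = 12376
p^k = 0.1^6 = 0.000001
(1-p)^(n-k) = 0.9^11 ≈ 0.3138106
P = 12376 * 0.000001 * 0.3138106 ≈ 0.003884

0.003884


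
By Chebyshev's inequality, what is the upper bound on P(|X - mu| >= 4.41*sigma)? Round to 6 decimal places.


P <= 1/k^2
k^2 = 4.41^2 = 19.4481
1/k^2 = 1 / 19.4481 ≈ 0.05141890

0.051419


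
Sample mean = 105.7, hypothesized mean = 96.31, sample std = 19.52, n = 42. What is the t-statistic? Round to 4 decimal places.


t = (xbar - mu0) / (s/sqrt(n))
xbar - mu0 = 105.7 - 96.31 = 9.39
sqrt(42) ≈ 6.48074070
s/sqrt(n) = 19.52 / 6.48074070 ≈ 3.01200139
t = 9.39 / 3.01200139 ≈ 3.117528

3.1175


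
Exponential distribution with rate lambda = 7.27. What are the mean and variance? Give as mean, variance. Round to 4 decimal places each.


mean = 1/lam, var = 1/lam^2
mean = 1 / 7.27 = 100/727 ≈ 0.137552
lam^2 = 7.27^2 = 52.8529
var = 1 / 52.8529 ≈ 0.018920

0.1376, 0.0189


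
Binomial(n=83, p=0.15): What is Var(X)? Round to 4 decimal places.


Var = n*p*(1-p) = 83 * 0.15 * 0.85 = 10.5825

10.5825


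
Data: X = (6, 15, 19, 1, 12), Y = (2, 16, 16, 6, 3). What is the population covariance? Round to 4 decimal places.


Cov = (1/n)*sum((xi-xbar)(yi-ybar))
n = 5, xbar = 53/5 = 10.6, ybar = 43/5 = 8.6
sum((xi-xbar)(yi-ybar)) = 142.2
Cov = 142.2 / 5 = 28.44

28.4400


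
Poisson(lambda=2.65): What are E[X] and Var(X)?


E[X] = Var(X) = lambda = 2.65

2.65, 2.65


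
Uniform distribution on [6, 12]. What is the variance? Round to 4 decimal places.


Var = (b-a)^2 / 12
(b-a)^2 = (12 - 6)^2 = 36
Var = 36/12 = 3

3.0000


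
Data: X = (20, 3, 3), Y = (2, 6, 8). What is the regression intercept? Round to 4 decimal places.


a = ybar - b*xbar, where b = sum((xi-xbar)(yi-ybar)) / sum((xi-xbar)^2)
n = 3, xbar = 26/3 ≈ 8.666667, ybar = 16/3 ≈ 5.333333
Sxy = sum((xi-xbar)(yi-ybar)) = -170/3 ≈ -56.666667
Sxx = sum((xi-xbar)^2) = 578/3 ≈ 192.666667
b = Sxy / Sxx = -5/17 ≈ -0.294118
a = 5.333333 - (-0.294118) * 8.666667 = 134/17 ≈ 7.882353

7.8824


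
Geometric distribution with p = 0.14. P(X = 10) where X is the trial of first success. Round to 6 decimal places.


P = (1-p)^(k-1) * p
(1-p)^(k-1) = 0.86^9 ≈ 0.2573274
P = 0.2573274 * 0.14 ≈ 0.03602584

0.036026


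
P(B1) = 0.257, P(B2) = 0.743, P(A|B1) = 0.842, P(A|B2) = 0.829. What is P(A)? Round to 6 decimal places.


P(A) = P(A|B1)*P(B1) + P(A|B2)*P(B2)
P(A|B1)*P(B1) = 0.842 * 0.257 = 0.216394
P(A|B2)*P(B2) = 0.829 * 0.743 = 0.615947
P(A) = 0.216394 + 0.615947 = 0.832341

0.832341


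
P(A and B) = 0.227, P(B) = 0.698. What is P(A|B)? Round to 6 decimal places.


P(A|B) = P(A and B) / P(B) = 0.227 / 0.698 = 227/698 ≈ 0.32521490

0.325215


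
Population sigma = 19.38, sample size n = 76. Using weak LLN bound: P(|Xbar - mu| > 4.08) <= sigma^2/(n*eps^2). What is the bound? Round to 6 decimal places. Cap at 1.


bound = min(1, sigma^2/(n*eps^2))
sigma^2 = 19.38^2 = 375.5844
n*eps^2 = 76 * 4.08^2 = 76 * 16.6464 = 1265.1264
sigma^2/(n*eps^2) = 375.5844 / 1265.1264 = 0.296875

0.296875


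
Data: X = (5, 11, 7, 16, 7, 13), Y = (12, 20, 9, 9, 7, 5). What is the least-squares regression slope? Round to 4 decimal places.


b = sum((xi-xbar)(yi-ybar)) / sum((xi-xbar)^2)
n = 6, xbar = 59/6 ≈ 9.833333, ybar = 62/6 = 31/3 ≈ 10.333333
Sxy = sum((xi-xbar)(yi-ybar)) = -26/3 ≈ -8.666667
Sxx = sum((xi-xbar)^2) = 533/6 ≈ 88.833333
b = Sxy / Sxx = -4/41 ≈ -0.097561

-0.0976


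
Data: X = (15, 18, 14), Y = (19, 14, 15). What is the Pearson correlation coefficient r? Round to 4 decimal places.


r = sum((xi-xbar)(yi-ybar)) / sqrt(sum((xi-xbar)^2) * sum((yi-ybar)^2))
n = 3, xbar = 47/3 ≈ 15.666667, ybar = 48/3 = 16
Sxy = sum((xi-xbar)(yi-ybar)) = -5
Sxx = sum((xi-xbar)^2) = 26/3 ≈ 8.666667
Syy = sum((yi-ybar)^2) = 14
sqrt(Sxx*Syy) ≈ 11.015141
r = Sxy / sqrt(Sxx*Syy) = -5 / 11.015141 ≈ -0.453921

-0.4539


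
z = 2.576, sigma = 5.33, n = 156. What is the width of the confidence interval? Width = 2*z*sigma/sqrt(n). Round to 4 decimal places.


width = 2*z*sigma/sqrt(n)
2*z*sigma = 2 * 2.576 * 5.33 = 27.46016
sqrt(156) ≈ 12.489996
width = 27.46016 / 12.489996 ≈ 2.198572

2.1986


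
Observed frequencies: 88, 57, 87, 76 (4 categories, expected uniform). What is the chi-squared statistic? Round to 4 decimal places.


chi2 = sum((O-E)^2/E), E = total/4
total = 308, E = 308/4 = 77
(88 - 77)^2 / 77 = 121 / 77 = 11/7 ≈ 1.571429
(57 - 77)^2 / 77 = 400 / 77 = 400/77 ≈ 5.194805
(87 - 77)^2 / 77 = 100 / 77 = 100/77 ≈ 1.298701
(76 - 77)^2 / 77 = 1 / 77 = 1/77 ≈ 0.012987
chi2 = 622/77 ≈ 8.077922

8.0779


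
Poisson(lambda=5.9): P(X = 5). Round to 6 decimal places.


P = e^(-lam) * lam^k / k!
e^(-5.9) ≈ 0.002739445
lam^k = 5.9^5 = 7149.24299
k! = 5! = 120
P = 0.002739445 * 7149.24299 / 120 ≈ 0.163208

0.163208


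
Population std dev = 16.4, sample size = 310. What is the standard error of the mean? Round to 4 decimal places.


SE = sigma / sqrt(n)
sqrt(310) ≈ 17.606817
SE = 16.4 / 17.606817 ≈ 0.931457

0.9315


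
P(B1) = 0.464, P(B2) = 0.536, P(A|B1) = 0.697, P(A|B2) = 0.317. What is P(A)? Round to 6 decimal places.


P(A) = P(A|B1)*P(B1) + P(A|B2)*P(B2)
P(A|B1)*P(B1) = 0.697 * 0.464 = 0.323408
P(A|B2)*P(B2) = 0.317 * 0.536 = 0.169912
P(A) = 0.323408 + 0.169912 = 0.49332

0.493320


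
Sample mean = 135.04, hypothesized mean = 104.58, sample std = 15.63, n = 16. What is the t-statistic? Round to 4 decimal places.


t = (xbar - mu0) / (s/sqrt(n))
xbar - mu0 = 135.04 - 104.58 = 30.46
sqrt(16) = 4
s/sqrt(n) = 15.63 / 4 = 3.9075
t = 30.46 / 3.9075 = 12184/1563 ≈ 7.795266

7.7953


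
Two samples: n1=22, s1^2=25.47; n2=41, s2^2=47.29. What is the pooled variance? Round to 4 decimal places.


sp^2 = ((n1-1)*s1^2 + (n2-1)*s2^2)/(n1+n2-2)
(n1-1)*s1^2 = 21 * 25.47 = 534.87
(n2-1)*s2^2 = 40 * 47.29 = 1891.6
numerator = 534.87 + 1891.6 = 2426.47
n1+n2-2 = 61
sp^2 = 2426.47 / 61 = 242647/6100 ≈ 39.778197

39.7782


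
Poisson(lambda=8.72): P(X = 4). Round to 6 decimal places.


P = e^(-lam) * lam^k / k!
e^(-8.72) ≈ 0.0001632872
lam^k = 8.72^4 ≈ 5781.838275
k! = 4! = 24
P = 0.0001632872 * 5781.838275 / 24 ≈ 0.039338

0.039338


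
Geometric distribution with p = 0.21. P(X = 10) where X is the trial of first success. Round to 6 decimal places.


P = (1-p)^(k-1) * p
(1-p)^(k-1) = 0.79^9 ≈ 0.1198516
P = 0.1198516 * 0.21 ≈ 0.02516884

0.025169


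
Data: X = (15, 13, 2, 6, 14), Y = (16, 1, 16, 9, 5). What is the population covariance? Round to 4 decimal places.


Cov = (1/n)*sum((xi-xbar)(yi-ybar))
n = 5, xbar = 50/5 = 10, ybar = 47/5 = 9.4
sum((xi-xbar)(yi-ybar)) = -61
Cov = -61 / 5 = -12.2

-12.2000


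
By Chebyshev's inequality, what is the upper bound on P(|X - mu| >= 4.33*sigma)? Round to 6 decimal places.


P <= 1/k^2
k^2 = 4.33^2 = 18.7489
1/k^2 = 1 / 18.7489 ≈ 0.05333646

0.053336


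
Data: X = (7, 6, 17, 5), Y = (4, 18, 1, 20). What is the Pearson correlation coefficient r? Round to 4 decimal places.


r = sum((xi-xbar)(yi-ybar)) / sqrt(sum((xi-xbar)^2) * sum((yi-ybar)^2))
n = 4, xbar = 35/4 = 8.75, ybar = 43/4 = 10.75
Sxy = sum((xi-xbar)(yi-ybar)) = -123.25
Sxx = sum((xi-xbar)^2) = 92.75
Syy = sum((yi-ybar)^2) = 278.75
sqrt(Sxx*Syy) ≈ 160.791985
r = Sxy / sqrt(Sxx*Syy) = -123.25 / 160.791985 ≈ -0.766518

-0.7665


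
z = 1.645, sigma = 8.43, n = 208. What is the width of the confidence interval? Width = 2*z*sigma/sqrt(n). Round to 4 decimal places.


width = 2*z*sigma/sqrt(n)
2*z*sigma = 2 * 1.645 * 8.43 = 27.7347
sqrt(208) ≈ 14.422205
width = 27.7347 / 14.422205 ≈ 1.923055

1.9231


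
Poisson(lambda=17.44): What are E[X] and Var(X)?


E[X] = Var(X) = lambda = 17.44

17.44, 17.44


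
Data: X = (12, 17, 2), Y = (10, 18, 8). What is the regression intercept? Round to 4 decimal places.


a = ybar - b*xbar, where b = sum((xi-xbar)(yi-ybar)) / sum((xi-xbar)^2)
n = 3, xbar = 31/3 ≈ 10.333333, ybar = 36/3 = 12
Sxy = sum((xi-xbar)(yi-ybar)) = 70
Sxx = sum((xi-xbar)^2) = 350/3 ≈ 116.666667
b = Sxy / Sxx = 0.6
a = 12 - 0.6 * 10.333333 = 5.8

5.8000


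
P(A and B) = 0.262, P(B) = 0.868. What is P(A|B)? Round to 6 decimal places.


P(A|B) = P(A and B) / P(B) = 0.262 / 0.868 = 131/434 ≈ 0.30184332

0.301843


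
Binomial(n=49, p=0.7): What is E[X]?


E[X] = n*p = 49 * 0.7 = 34.3

34.3


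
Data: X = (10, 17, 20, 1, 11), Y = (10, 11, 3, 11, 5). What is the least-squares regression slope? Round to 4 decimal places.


b = sum((xi-xbar)(yi-ybar)) / sum((xi-xbar)^2)
n = 5, xbar = 59/5 = 11.8, ybar = 40/5 = 8
Sxy = sum((xi-xbar)(yi-ybar)) = -59
Sxx = sum((xi-xbar)^2) = 214.8
b = Sxy / Sxx = -295/1074 ≈ -0.274674

-0.2747


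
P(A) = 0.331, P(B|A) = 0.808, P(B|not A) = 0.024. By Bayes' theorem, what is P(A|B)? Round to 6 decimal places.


P(A|B) = P(B|A)*P(A) / P(B), P(B) = P(B|A)*P(A) + P(B|not A)*P(not A)
P(B|A)*P(A) = 0.808 * 0.331 = 0.267448
P(B|not A)*P(not A) = 0.024 * 0.669 = 0.016056
P(B) = 0.267448 + 0.016056 = 0.283504
P(A|B) = 0.267448 / 0.283504 ≈ 0.94336588

0.943366


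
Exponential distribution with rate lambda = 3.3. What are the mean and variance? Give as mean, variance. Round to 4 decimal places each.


mean = 1/lam, var = 1/lam^2
mean = 1 / 3.3 = 10/33 ≈ 0.303030
lam^2 = 3.3^2 = 10.89
var = 1 / 10.89 = 100/1089 ≈ 0.091827

0.3030, 0.0918


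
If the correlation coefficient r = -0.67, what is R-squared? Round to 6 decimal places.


R^2 = r^2 = (-0.67)^2 = 0.4489

0.448900


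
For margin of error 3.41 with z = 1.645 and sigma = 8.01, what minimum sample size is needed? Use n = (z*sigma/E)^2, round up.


z*sigma/E = 1.645 * 8.01 / 3.41 ≈ 3.864062
(z*sigma/E)^2 ≈ 14.930972
round up: n = 15

15


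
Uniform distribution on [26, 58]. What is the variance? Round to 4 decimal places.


Var = (b-a)^2 / 12
(b-a)^2 = (58 - 26)^2 = 1024
Var = 1024/12 ≈ 85.333333

85.3333


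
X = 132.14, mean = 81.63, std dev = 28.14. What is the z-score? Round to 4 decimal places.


z = (X - mu) / sigma
X - mu = 132.14 - 81.63 = 50.51
z = 50.51 / 28.14 = 5051/2814 ≈ 1.794954

1.7950


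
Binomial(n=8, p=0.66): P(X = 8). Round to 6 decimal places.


P = C(n,k) * p^k * (1-p)^(n-k)
C(8,8) = 1
p^k = 0.66^8 ≈ 0.03600406
(1-p)^(n-k) = 0.34^0 = 1
P = 1 * 0.03600406 * 1 ≈ 0.036004

0.036004


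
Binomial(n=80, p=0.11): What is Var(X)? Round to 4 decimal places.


Var = n*p*(1-p) = 80 * 0.11 * 0.89 = 7.832

7.8320


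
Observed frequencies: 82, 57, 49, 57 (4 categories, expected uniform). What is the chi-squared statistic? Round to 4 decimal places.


chi2 = sum((O-E)^2/E), E = total/4
total = 245, E = 245/4 = 61.25
(82 - 61.25)^2 / 61.25 = 430.5625 / 61.25 = 6889/980 ≈ 7.029592
(57 - 61.25)^2 / 61.25 = 18.0625 / 61.25 = 289/980 ≈ 0.294898
(49 - 61.25)^2 / 61.25 = 150.0625 / 61.25 = 2.45
(57 - 61.25)^2 / 61.25 = 18.0625 / 61.25 = 289/980 ≈ 0.294898
chi2 = 2467/245 ≈ 10.069388

10.0694


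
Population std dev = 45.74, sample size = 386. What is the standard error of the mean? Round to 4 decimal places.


SE = sigma / sqrt(n)
sqrt(386) ≈ 19.646883
SE = 45.74 / 19.646883 ≈ 2.328105

2.3281


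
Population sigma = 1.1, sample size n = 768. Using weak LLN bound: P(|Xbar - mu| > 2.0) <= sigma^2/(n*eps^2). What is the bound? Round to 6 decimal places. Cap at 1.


bound = min(1, sigma^2/(n*eps^2))
sigma^2 = 1.1^2 = 1.21
n*eps^2 = 768 * 2.0^2 = 768 * 4 = 3072
sigma^2/(n*eps^2) = 1.21 / 3072 ≈ 0.00039388

0.000394


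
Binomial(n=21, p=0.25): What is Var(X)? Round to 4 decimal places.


Var = n*p*(1-p) = 21 * 0.25 * 0.75 = 3.9375

3.9375


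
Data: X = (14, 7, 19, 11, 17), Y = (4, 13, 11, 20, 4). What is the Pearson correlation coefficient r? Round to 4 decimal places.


r = sum((xi-xbar)(yi-ybar)) / sqrt(sum((xi-xbar)^2) * sum((yi-ybar)^2))
n = 5, xbar = 68/5 = 13.6, ybar = 52/5 = 10.4
Sxy = sum((xi-xbar)(yi-ybar)) = -63.2
Sxx = sum((xi-xbar)^2) = 91.2
Syy = sum((yi-ybar)^2) = 181.2
sqrt(Sxx*Syy) ≈ 128.551313
r = Sxy / sqrt(Sxx*Syy) = -63.2 / 128.551313 ≈ -0.491632

-0.4916


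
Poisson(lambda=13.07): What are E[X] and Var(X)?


E[X] = Var(X) = lambda = 13.07

13.07, 13.07


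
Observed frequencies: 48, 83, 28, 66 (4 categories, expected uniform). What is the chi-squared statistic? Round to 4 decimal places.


chi2 = sum((O-E)^2/E), E = total/4
total = 225, E = 225/4 = 56.25
(48 - 56.25)^2 / 56.25 = 68.0625 / 56.25 = 1.21
(83 - 56.25)^2 / 56.25 = 715.5625 / 56.25 = 11449/900 ≈ 12.721111
(28 - 56.25)^2 / 56.25 = 798.0625 / 56.25 = 12769/900 ≈ 14.187778
(66 - 56.25)^2 / 56.25 = 95.0625 / 56.25 = 1.69
chi2 = 6707/225 ≈ 29.808889

29.8089


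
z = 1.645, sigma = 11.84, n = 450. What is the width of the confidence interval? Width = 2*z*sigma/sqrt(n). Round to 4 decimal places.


width = 2*z*sigma/sqrt(n)
2*z*sigma = 2 * 1.645 * 11.84 = 38.9536
sqrt(450) ≈ 21.213203
width = 38.9536 / 21.213203 ≈ 1.836290

1.8363


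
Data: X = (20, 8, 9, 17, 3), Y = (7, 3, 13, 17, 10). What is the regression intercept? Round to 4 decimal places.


a = ybar - b*xbar, where b = sum((xi-xbar)(yi-ybar)) / sum((xi-xbar)^2)
n = 5, xbar = 57/5 = 11.4, ybar = 50/5 = 10
Sxy = sum((xi-xbar)(yi-ybar)) = 30
Sxx = sum((xi-xbar)^2) = 193.2
b = Sxy / Sxx = 25/161 ≈ 0.155280
a = 10 - 0.155280 * 11.4 = 1325/161 ≈ 8.229814

8.2298


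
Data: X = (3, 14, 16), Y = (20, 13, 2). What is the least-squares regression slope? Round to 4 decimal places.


b = sum((xi-xbar)(yi-ybar)) / sum((xi-xbar)^2)
n = 3, xbar = 33/3 = 11, ybar = 35/3 ≈ 11.666667
Sxy = sum((xi-xbar)(yi-ybar)) = -111
Sxx = sum((xi-xbar)^2) = 98
b = Sxy / Sxx = -111/98 ≈ -1.132653

-1.1327


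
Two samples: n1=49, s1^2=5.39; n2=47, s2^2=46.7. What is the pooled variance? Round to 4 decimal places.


sp^2 = ((n1-1)*s1^2 + (n2-1)*s2^2)/(n1+n2-2)
(n1-1)*s1^2 = 48 * 5.39 = 258.72
(n2-1)*s2^2 = 46 * 46.7 = 2148.2
numerator = 258.72 + 2148.2 = 2406.92
n1+n2-2 = 94
sp^2 = 2406.92 / 94 = 60173/2350 ≈ 25.605532

25.6055


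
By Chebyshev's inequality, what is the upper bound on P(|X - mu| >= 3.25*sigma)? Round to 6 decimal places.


P <= 1/k^2
k^2 = 3.25^2 = 10.5625
1/k^2 = 1 / 10.5625 = 16/169 ≈ 0.09467456

0.094675


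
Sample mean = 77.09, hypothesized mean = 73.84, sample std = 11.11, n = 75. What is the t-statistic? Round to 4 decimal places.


t = (xbar - mu0) / (s/sqrt(n))
xbar - mu0 = 77.09 - 73.84 = 3.25
sqrt(75) ≈ 8.66025404
s/sqrt(n) = 11.11 / 8.66025404 ≈ 1.28287230
t = 3.25 / 1.28287230 ≈ 2.533378

2.5334


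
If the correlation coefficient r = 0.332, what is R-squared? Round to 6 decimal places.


R^2 = r^2 = (0.332)^2 = 0.110224

0.110224


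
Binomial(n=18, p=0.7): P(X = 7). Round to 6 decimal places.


P = C(n,k) * p^k * (1-p)^(n-k)
C(18,7) = 31824
p^k = 0.7^7 = 0.0823543
(1-p)^(n-k) = 0.3^11 = 0.00000177147
P = 31824 * 0.0823543 * 0.00000177147 ≈ 0.004643

0.004643


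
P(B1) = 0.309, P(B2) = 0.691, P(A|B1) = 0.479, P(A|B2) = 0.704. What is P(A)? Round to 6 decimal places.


P(A) = P(A|B1)*P(B1) + P(A|B2)*P(B2)
P(A|B1)*P(B1) = 0.479 * 0.309 = 0.148011
P(A|B2)*P(B2) = 0.704 * 0.691 = 0.486464
P(A) = 0.148011 + 0.486464 = 0.634475

0.634475


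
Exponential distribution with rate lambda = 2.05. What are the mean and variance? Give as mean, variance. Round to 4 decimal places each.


mean = 1/lam, var = 1/lam^2
mean = 1 / 2.05 = 20/41 ≈ 0.487805
lam^2 = 2.05^2 = 4.2025
var = 1 / 4.2025 = 400/1681 ≈ 0.237954

0.4878, 0.2380


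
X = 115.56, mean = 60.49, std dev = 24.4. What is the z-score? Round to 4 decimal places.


z = (X - mu) / sigma
X - mu = 115.56 - 60.49 = 55.07
z = 55.07 / 24.4 = 5507/2440 ≈ 2.256967

2.2570


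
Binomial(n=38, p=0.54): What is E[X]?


E[X] = n*p = 38 * 0.54 = 20.52

20.52


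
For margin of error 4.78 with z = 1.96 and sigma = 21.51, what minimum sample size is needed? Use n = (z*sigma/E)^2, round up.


z*sigma/E = 1.96 * 21.51 / 4.78 = 8.82
(z*sigma/E)^2 = 77.7924
round up: n = 78

78


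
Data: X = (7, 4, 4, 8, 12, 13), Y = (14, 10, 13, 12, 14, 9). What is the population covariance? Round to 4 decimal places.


Cov = (1/n)*sum((xi-xbar)(yi-ybar))
n = 6, xbar = 48/6 = 8, ybar = 72/6 = 12
sum((xi-xbar)(yi-ybar)) = -5
Cov = -5 / 6 = -5/6 ≈ -0.833333

-0.8333


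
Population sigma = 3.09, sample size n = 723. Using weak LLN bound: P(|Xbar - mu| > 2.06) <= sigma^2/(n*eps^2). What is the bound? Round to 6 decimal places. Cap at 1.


bound = min(1, sigma^2/(n*eps^2))
sigma^2 = 3.09^2 = 9.5481
n*eps^2 = 723 * 2.06^2 = 723 * 4.2436 = 3068.1228
sigma^2/(n*eps^2) = 9.5481 / 3068.1228 = 3/964 ≈ 0.00311203

0.003112


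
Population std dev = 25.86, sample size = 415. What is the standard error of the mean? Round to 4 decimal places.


SE = sigma / sqrt(n)
sqrt(415) ≈ 20.371549
SE = 25.86 / 20.371549 ≈ 1.269417

1.2694


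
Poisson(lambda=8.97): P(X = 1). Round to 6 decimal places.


P = e^(-lam) * lam^k / k!
e^(-8.97) ≈ 0.0001271682
lam^k = 8.97^1 = 8.97
k! = 1! = 1
P = 0.0001271682 * 8.97 / 1 ≈ 0.001141

0.001141


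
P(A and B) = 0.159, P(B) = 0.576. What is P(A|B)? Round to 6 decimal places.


P(A|B) = P(A and B) / P(B) = 0.159 / 0.576 = 53/192 ≈ 0.27604167

0.276042


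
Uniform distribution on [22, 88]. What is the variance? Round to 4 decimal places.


Var = (b-a)^2 / 12
(b-a)^2 = (88 - 22)^2 = 4356
Var = 4356/12 = 363

363.0000


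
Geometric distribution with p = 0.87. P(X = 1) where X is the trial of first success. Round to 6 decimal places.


P = (1-p)^(k-1) * p
(1-p)^(k-1) = 0.13^0 = 1
P = 1 * 0.87 = 0.87

0.870000


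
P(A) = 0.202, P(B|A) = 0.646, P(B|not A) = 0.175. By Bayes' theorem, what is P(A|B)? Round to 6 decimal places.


P(A|B) = P(B|A)*P(A) / P(B), P(B) = P(B|A)*P(A) + P(B|not A)*P(not A)
P(B|A)*P(A) = 0.646 * 0.202 = 0.130492
P(B|not A)*P(not A) = 0.175 * 0.798 = 0.13965
P(B) = 0.130492 + 0.13965 = 0.270142
P(A|B) = 0.130492 / 0.270142 = 3434/7109 ≈ 0.48304966

0.483050


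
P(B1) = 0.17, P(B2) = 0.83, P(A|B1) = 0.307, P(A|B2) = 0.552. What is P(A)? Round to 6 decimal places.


P(A) = P(A|B1)*P(B1) + P(A|B2)*P(B2)
P(A|B1)*P(B1) = 0.307 * 0.17 = 0.05219
P(A|B2)*P(B2) = 0.552 * 0.83 = 0.45816
P(A) = 0.05219 + 0.45816 = 0.51035

0.510350


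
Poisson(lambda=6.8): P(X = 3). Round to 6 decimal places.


P = e^(-lam) * lam^k / k!
e^(-6.8) ≈ 0.001113775
lam^k = 6.8^3 = 314.432
k! = 3! = 6
P = 0.001113775 * 314.432 / 6 ≈ 0.058368

0.058368


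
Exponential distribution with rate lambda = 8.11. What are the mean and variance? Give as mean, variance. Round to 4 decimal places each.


mean = 1/lam, var = 1/lam^2
mean = 1 / 8.11 = 100/811 ≈ 0.123305
lam^2 = 8.11^2 = 65.7721
var = 1 / 65.7721 ≈ 0.015204

0.1233, 0.0152


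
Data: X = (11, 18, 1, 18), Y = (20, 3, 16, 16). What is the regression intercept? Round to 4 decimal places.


a = ybar - b*xbar, where b = sum((xi-xbar)(yi-ybar)) / sum((xi-xbar)^2)
n = 4, xbar = 48/4 = 12, ybar = 55/4 = 13.75
Sxy = sum((xi-xbar)(yi-ybar)) = -82
Sxx = sum((xi-xbar)^2) = 194
b = Sxy / Sxx = -41/97 ≈ -0.422680
a = 13.75 - (-0.422680) * 12 = 7303/388 ≈ 18.822165

18.8222


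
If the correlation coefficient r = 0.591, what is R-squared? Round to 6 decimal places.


R^2 = r^2 = (0.591)^2 = 0.349281

0.349281


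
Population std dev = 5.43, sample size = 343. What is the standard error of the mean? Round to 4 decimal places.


SE = sigma / sqrt(n)
sqrt(343) ≈ 18.520259
SE = 5.43 / 18.520259 ≈ 0.293192

0.2932


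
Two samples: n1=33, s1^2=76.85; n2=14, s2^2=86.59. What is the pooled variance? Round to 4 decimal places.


sp^2 = ((n1-1)*s1^2 + (n2-1)*s2^2)/(n1+n2-2)
(n1-1)*s1^2 = 32 * 76.85 = 2459.2
(n2-1)*s2^2 = 13 * 86.59 = 1125.67
numerator = 2459.2 + 1125.67 = 3584.87
n1+n2-2 = 45
sp^2 = 3584.87 / 45 = 358487/4500 ≈ 79.663778

79.6638


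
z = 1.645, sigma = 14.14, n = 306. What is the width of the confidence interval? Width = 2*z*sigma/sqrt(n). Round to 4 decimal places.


width = 2*z*sigma/sqrt(n)
2*z*sigma = 2 * 1.645 * 14.14 = 46.5206
sqrt(306) ≈ 17.492856
width = 46.5206 / 17.492856 ≈ 2.659406

2.6594


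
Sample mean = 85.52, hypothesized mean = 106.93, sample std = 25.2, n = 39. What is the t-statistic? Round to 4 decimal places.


t = (xbar - mu0) / (s/sqrt(n))
xbar - mu0 = 85.52 - 106.93 = -21.41
sqrt(39) ≈ 6.24499800
s/sqrt(n) = 25.2 / 6.24499800 ≈ 4.03522948
t = -21.41 / 4.03522948 ≈ -5.305770

-5.3058


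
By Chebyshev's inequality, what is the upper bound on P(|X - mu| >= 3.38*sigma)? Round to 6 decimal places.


P <= 1/k^2
k^2 = 3.38^2 = 11.4244
1/k^2 = 1 / 11.4244 ≈ 0.08753195

0.087532


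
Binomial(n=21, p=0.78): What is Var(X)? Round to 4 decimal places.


Var = n*p*(1-p) = 21 * 0.78 * 0.22 = 3.6036

3.6036


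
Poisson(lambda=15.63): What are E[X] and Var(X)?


E[X] = Var(X) = lambda = 15.63

15.63, 15.63


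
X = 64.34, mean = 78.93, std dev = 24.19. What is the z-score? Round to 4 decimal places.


z = (X - mu) / sigma
X - mu = 64.34 - 78.93 = -14.59
z = -14.59 / 24.19 = -1459/2419 ≈ -0.603142

-0.6031


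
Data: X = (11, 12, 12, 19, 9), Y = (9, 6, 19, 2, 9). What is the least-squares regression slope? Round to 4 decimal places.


b = sum((xi-xbar)(yi-ybar)) / sum((xi-xbar)^2)
n = 5, xbar = 63/5 = 12.6, ybar = 45/5 = 9
Sxy = sum((xi-xbar)(yi-ybar)) = -49
Sxx = sum((xi-xbar)^2) = 57.2
b = Sxy / Sxx = -245/286 ≈ -0.856643

-0.8566


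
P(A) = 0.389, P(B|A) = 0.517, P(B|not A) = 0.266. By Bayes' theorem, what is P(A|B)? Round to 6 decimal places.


P(A|B) = P(B|A)*P(A) / P(B), P(B) = P(B|A)*P(A) + P(B|not A)*P(not A)
P(B|A)*P(A) = 0.517 * 0.389 = 0.201113
P(B|not A)*P(not A) = 0.266 * 0.611 = 0.162526
P(B) = 0.201113 + 0.162526 = 0.363639
P(A|B) = 0.201113 / 0.363639 = 4279/7737 ≈ 0.55305674

0.553057


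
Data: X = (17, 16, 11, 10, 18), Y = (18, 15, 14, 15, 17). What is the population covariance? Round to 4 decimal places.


Cov = (1/n)*sum((xi-xbar)(yi-ybar))
n = 5, xbar = 72/5 = 14.4, ybar = 79/5 = 15.8
sum((xi-xbar)(yi-ybar)) = 18.4
Cov = 18.4 / 5 = 3.68

3.6800


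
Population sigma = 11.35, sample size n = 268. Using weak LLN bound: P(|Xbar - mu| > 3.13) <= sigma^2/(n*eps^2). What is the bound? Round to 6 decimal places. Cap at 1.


bound = min(1, sigma^2/(n*eps^2))
sigma^2 = 11.35^2 = 128.8225
n*eps^2 = 268 * 3.13^2 = 268 * 9.7969 = 2625.5692
sigma^2/(n*eps^2) = 128.8225 / 2625.5692 ≈ 0.04906460

0.049065


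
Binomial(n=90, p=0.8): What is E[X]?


E[X] = n*p = 90 * 0.8 = 72

72


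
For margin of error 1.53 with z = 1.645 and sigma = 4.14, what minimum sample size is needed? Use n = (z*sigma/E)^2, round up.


z*sigma/E = 1.645 * 4.14 / 1.53 = 7567/1700 ≈ 4.451176
(z*sigma/E)^2 ≈ 19.812972
round up: n = 20

20


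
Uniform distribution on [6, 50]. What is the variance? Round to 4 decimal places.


Var = (b-a)^2 / 12
(b-a)^2 = (50 - 6)^2 = 1936
Var = 1936/12 ≈ 161.333333

161.3333


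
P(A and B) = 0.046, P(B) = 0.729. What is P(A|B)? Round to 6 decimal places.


P(A|B) = P(A and B) / P(B) = 0.046 / 0.729 = 46/729 ≈ 0.06310014

0.063100


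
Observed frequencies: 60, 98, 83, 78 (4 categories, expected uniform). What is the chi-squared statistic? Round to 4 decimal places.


chi2 = sum((O-E)^2/E), E = total/4
total = 319, E = 319/4 = 79.75
(60 - 79.75)^2 / 79.75 = 390.0625 / 79.75 = 6241/1276 ≈ 4.891066
(98 - 79.75)^2 / 79.75 = 333.0625 / 79.75 = 5329/1276 ≈ 4.176332
(83 - 79.75)^2 / 79.75 = 10.5625 / 79.75 = 169/1276 ≈ 0.132445
(78 - 79.75)^2 / 79.75 = 3.0625 / 79.75 = 49/1276 ≈ 0.038401
chi2 = 2947/319 ≈ 9.238245

9.2382


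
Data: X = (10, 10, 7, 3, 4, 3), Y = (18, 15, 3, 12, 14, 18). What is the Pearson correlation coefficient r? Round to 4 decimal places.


r = sum((xi-xbar)(yi-ybar)) / sqrt(sum((xi-xbar)^2) * sum((yi-ybar)^2))
n = 6, xbar = 37/6 ≈ 6.166667, ybar = 80/6 = 40/3 ≈ 13.333333
Sxy = sum((xi-xbar)(yi-ybar)) = 11/3 ≈ 3.666667
Sxx = sum((xi-xbar)^2) = 329/6 ≈ 54.833333
Syy = sum((yi-ybar)^2) = 466/3 ≈ 155.333333
sqrt(Sxx*Syy) ≈ 92.290002
r = Sxy / sqrt(Sxx*Syy) = 3.666667 / 92.290002 ≈ 0.039730

0.0397


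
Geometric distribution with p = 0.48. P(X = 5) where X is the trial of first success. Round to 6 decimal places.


P = (1-p)^(k-1) * p
(1-p)^(k-1) = 0.52^4 = 0.07311616
P = 0.07311616 * 0.48 ≈ 0.03509576

0.035096


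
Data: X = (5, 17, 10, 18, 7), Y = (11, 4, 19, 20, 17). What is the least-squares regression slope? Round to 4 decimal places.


b = sum((xi-xbar)(yi-ybar)) / sum((xi-xbar)^2)
n = 5, xbar = 57/5 = 11.4, ybar = 71/5 = 14.2
Sxy = sum((xi-xbar)(yi-ybar)) = -17.4
Sxx = sum((xi-xbar)^2) = 137.2
b = Sxy / Sxx = -87/686 ≈ -0.126822

-0.1268


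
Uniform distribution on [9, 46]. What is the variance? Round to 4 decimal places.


Var = (b-a)^2 / 12
(b-a)^2 = (46 - 9)^2 = 1369
Var = 1369/12 ≈ 114.083333

114.0833


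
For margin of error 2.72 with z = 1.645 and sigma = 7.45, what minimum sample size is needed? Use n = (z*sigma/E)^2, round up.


z*sigma/E = 1.645 * 7.45 / 2.72 ≈ 4.505607
(z*sigma/E)^2 ≈ 20.300491
round up: n = 21

21


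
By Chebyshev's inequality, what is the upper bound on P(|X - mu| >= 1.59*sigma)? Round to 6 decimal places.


P <= 1/k^2
k^2 = 1.59^2 = 2.5281
1/k^2 = 1 / 2.5281 ≈ 0.39555397

0.395554


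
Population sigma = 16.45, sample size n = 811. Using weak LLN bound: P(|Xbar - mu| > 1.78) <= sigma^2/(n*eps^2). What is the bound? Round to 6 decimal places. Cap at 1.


bound = min(1, sigma^2/(n*eps^2))
sigma^2 = 16.45^2 = 270.6025
n*eps^2 = 811 * 1.78^2 = 811 * 3.1684 = 2569.5724
sigma^2/(n*eps^2) = 270.6025 / 2569.5724 ≈ 0.10531032

0.105310


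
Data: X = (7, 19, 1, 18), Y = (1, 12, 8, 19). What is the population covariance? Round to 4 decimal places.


Cov = (1/n)*sum((xi-xbar)(yi-ybar))
n = 4, xbar = 45/4 = 11.25, ybar = 40/4 = 10
sum((xi-xbar)(yi-ybar)) = 135
Cov = 135 / 4 = 33.75

33.7500


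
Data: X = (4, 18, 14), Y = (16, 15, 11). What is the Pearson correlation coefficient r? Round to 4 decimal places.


r = sum((xi-xbar)(yi-ybar)) / sqrt(sum((xi-xbar)^2) * sum((yi-ybar)^2))
n = 3, xbar = 36/3 = 12, ybar = 42/3 = 14
Sxy = sum((xi-xbar)(yi-ybar)) = -16
Sxx = sum((xi-xbar)^2) = 104
Syy = sum((yi-ybar)^2) = 14
sqrt(Sxx*Syy) ≈ 38.157568
r = Sxy / sqrt(Sxx*Syy) = -16 / 38.157568 ≈ -0.419314

-0.4193


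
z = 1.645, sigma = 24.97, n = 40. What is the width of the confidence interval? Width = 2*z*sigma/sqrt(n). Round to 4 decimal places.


width = 2*z*sigma/sqrt(n)
2*z*sigma = 2 * 1.645 * 24.97 = 82.1513
sqrt(40) ≈ 6.324555
width = 82.1513 / 6.324555 ≈ 12.989261

12.9893


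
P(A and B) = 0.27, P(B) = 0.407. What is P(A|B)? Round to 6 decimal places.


P(A|B) = P(A and B) / P(B) = 0.27 / 0.407 = 270/407 ≈ 0.66339066

0.663391


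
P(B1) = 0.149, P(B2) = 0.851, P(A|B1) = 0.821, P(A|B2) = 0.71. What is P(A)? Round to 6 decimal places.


P(A) = P(A|B1)*P(B1) + P(A|B2)*P(B2)
P(A|B1)*P(B1) = 0.821 * 0.149 = 0.122329
P(A|B2)*P(B2) = 0.71 * 0.851 = 0.60421
P(A) = 0.122329 + 0.60421 = 0.726539

0.726539


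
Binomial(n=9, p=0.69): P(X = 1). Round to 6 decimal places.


P = C(n,k) * p^k * (1-p)^(n-k)
C(9,1) = 9
p^k = 0.69^1 = 0.69
(1-p)^(n-k) = 0.31^8 ≈ 0.00008528910
P = 9 * 0.69 * 0.00008528910 ≈ 0.000530

0.000530


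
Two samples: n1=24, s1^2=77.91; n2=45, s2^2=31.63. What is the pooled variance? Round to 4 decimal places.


sp^2 = ((n1-1)*s1^2 + (n2-1)*s2^2)/(n1+n2-2)
(n1-1)*s1^2 = 23 * 77.91 = 1791.93
(n2-1)*s2^2 = 44 * 31.63 = 1391.72
numerator = 1791.93 + 1391.72 = 3183.65
n1+n2-2 = 67
sp^2 = 3183.65 / 67 = 63673/1340 ≈ 47.517164

47.5172


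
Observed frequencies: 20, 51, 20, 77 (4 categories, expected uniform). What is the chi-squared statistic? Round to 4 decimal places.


chi2 = sum((O-E)^2/E), E = total/4
total = 168, E = 168/4 = 42
(20 - 42)^2 / 42 = 484 / 42 = 242/21 ≈ 11.523810
(51 - 42)^2 / 42 = 81 / 42 = 27/14 ≈ 1.928571
(20 - 42)^2 / 42 = 484 / 42 = 242/21 ≈ 11.523810
(77 - 42)^2 / 42 = 1225 / 42 = 175/6 ≈ 29.166667
chi2 = 379/7 ≈ 54.142857

54.1429


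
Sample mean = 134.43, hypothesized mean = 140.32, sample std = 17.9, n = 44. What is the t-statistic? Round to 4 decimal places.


t = (xbar - mu0) / (s/sqrt(n))
xbar - mu0 = 134.43 - 140.32 = -5.89
sqrt(44) ≈ 6.63324958
s/sqrt(n) = 17.9 / 6.63324958 ≈ 2.69852653
t = -5.89 / 2.69852653 ≈ -2.182673

-2.1827


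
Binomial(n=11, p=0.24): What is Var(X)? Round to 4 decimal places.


Var = n*p*(1-p) = 11 * 0.24 * 0.76 = 2.0064

2.0064


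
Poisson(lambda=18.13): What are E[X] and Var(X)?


E[X] = Var(X) = lambda = 18.13

18.13, 18.13


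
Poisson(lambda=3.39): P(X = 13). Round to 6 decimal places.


P = e^(-lam) * lam^k / k!
e^(-3.39) ≈ 0.03370868
lam^k = 3.39^13 ≈ 7809011.756114
k! = 13! = 6227020800
P = 0.03370868 * 7809011.756114 / 6227020800 ≈ 0.000042

0.000042


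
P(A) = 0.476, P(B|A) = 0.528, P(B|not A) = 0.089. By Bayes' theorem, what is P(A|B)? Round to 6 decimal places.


P(A|B) = P(B|A)*P(A) / P(B), P(B) = P(B|A)*P(A) + P(B|not A)*P(not A)
P(B|A)*P(A) = 0.528 * 0.476 = 0.251328
P(B|not A)*P(not A) = 0.089 * 0.524 = 0.046636
P(B) = 0.251328 + 0.046636 = 0.297964
P(A|B) = 0.251328 / 0.297964 ≈ 0.84348445

0.843484


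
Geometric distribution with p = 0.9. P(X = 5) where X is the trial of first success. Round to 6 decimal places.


P = (1-p)^(k-1) * p
(1-p)^(k-1) = 0.1^4 = 0.0001
P = 0.0001 * 0.9 = 0.00009

0.000090


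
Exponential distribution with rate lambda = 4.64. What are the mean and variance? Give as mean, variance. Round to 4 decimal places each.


mean = 1/lam, var = 1/lam^2
mean = 1 / 4.64 = 25/116 ≈ 0.215517
lam^2 = 4.64^2 = 21.5296
var = 1 / 21.5296 ≈ 0.046448

0.2155, 0.0464


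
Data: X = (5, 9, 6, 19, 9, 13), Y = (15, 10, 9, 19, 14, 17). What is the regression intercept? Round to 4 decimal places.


a = ybar - b*xbar, where b = sum((xi-xbar)(yi-ybar)) / sum((xi-xbar)^2)
n = 6, xbar = 61/6 ≈ 10.166667, ybar = 84/6 = 14
Sxy = sum((xi-xbar)(yi-ybar)) = 73
Sxx = sum((xi-xbar)^2) = 797/6 ≈ 132.833333
b = Sxy / Sxx = 438/797 ≈ 0.549561
a = 14 - 0.549561 * 10.166667 = 6705/797 ≈ 8.412798

8.4128


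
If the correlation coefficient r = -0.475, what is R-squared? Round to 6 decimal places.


R^2 = r^2 = (-0.475)^2 = 0.225625

0.225625


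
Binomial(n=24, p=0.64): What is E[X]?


E[X] = n*p = 24 * 0.64 = 15.36

15.36


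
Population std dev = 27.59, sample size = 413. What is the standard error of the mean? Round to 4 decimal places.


SE = sigma / sqrt(n)
sqrt(413) ≈ 20.322401
SE = 27.59 / 20.322401 ≈ 1.357615

1.3576


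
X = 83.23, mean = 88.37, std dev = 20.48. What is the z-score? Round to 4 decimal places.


z = (X - mu) / sigma
X - mu = 83.23 - 88.37 = -5.14
z = -5.14 / 20.48 = -257/1024 ≈ -0.250977

-0.2510


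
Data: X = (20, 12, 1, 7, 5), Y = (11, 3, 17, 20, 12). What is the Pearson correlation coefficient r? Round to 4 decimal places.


r = sum((xi-xbar)(yi-ybar)) / sqrt(sum((xi-xbar)^2) * sum((yi-ybar)^2))
n = 5, xbar = 45/5 = 9, ybar = 63/5 = 12.6
Sxy = sum((xi-xbar)(yi-ybar)) = -94
Sxx = sum((xi-xbar)^2) = 214
Syy = sum((yi-ybar)^2) = 169.2
sqrt(Sxx*Syy) ≈ 190.286100
r = Sxy / sqrt(Sxx*Syy) = -94 / 190.286100 ≈ -0.493993

-0.4940


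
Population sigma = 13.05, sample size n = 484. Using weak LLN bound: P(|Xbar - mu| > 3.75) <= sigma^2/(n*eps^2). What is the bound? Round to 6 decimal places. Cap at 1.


bound = min(1, sigma^2/(n*eps^2))
sigma^2 = 13.05^2 = 170.3025
n*eps^2 = 484 * 3.75^2 = 484 * 14.0625 = 6806.25
sigma^2/(n*eps^2) = 170.3025 / 6806.25 ≈ 0.02502149

0.025021


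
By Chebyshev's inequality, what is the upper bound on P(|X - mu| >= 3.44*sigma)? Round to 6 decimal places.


P <= 1/k^2
k^2 = 3.44^2 = 11.8336
1/k^2 = 1 / 11.8336 = 625/7396 ≈ 0.08450514

0.084505


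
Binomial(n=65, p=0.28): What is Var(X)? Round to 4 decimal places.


Var = n*p*(1-p) = 65 * 0.28 * 0.72 = 13.104

13.1040


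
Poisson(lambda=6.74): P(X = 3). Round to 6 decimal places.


P = e^(-lam) * lam^k / k!
e^(-6.74) ≈ 0.001182647
lam^k = 6.74^3 = 306.182024
k! = 3! = 6
P = 0.001182647 * 306.182024 / 6 ≈ 0.060351

0.060351


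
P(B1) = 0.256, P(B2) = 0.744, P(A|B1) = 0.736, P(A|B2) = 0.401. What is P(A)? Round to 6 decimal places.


P(A) = P(A|B1)*P(B1) + P(A|B2)*P(B2)
P(A|B1)*P(B1) = 0.736 * 0.256 = 0.188416
P(A|B2)*P(B2) = 0.401 * 0.744 = 0.298344
P(A) = 0.188416 + 0.298344 = 0.48676

0.486760
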